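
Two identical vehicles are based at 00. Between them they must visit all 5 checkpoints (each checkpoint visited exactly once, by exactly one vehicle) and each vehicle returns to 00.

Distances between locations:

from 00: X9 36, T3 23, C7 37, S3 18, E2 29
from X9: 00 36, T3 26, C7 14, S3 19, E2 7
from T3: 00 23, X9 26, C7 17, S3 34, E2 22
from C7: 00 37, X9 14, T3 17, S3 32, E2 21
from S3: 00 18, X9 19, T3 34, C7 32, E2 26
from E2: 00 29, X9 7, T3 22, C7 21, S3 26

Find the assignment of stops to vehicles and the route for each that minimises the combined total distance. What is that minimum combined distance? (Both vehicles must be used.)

Try each way of splitting the stops between the two vehicles (each non-empty) and, for each split, find the best tour for each vehicle:
  {X9} + {T3, C7, S3, E2}: 72 + 105 = 177
  {T3} + {X9, C7, S3, E2}: 46 + 100 = 146
  {X9, T3} + {C7, S3, E2}: 85 + 100 = 185
  {C7} + {X9, T3, S3, E2}: 74 + 89 = 163
  {X9, C7} + {T3, S3, E2}: 87 + 89 = 176
  {T3, C7} + {X9, S3, E2}: 77 + 73 = 150
  … (15 splits in total)
  {S3} + {X9, T3, C7, E2}: 36 + 90 = 126  ← best
Best: vehicle 1 00 → S3 → 00 = 36; vehicle 2 00 → T3 → C7 → X9 → E2 → 00 = 90; combined 126.

126 — the smallest possible combined total.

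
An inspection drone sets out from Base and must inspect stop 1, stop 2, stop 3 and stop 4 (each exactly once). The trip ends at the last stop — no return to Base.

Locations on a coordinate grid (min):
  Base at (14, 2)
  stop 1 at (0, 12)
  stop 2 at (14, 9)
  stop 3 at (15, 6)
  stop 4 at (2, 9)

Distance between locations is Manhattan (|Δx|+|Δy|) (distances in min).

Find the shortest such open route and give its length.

Minimum one-way distance = 26 min.

There are 4! = 24 possible orderings.
Base - stop 1 - stop 2 - stop 3 - stop 4: 24+17+4+16 = 61
Base - stop 1 - stop 2 - stop 4 - stop 3: 24+17+12+16 = 69
Base - stop 1 - stop 3 - stop 2 - stop 4: 24+21+4+12 = 61
Base - stop 1 - stop 3 - stop 4 - stop 2: 24+21+16+12 = 73
Base - stop 1 - stop 4 - stop 2 - stop 3: 24+5+12+4 = 45
Base - stop 1 - stop 4 - stop 3 - stop 2: 24+5+16+4 = 49
Base - stop 2 - stop 1 - stop 3 - stop 4: 7+17+21+16 = 61
Base - stop 2 - stop 1 - stop 4 - stop 3: 7+17+5+16 = 45
Base - stop 2 - stop 3 - stop 1 - stop 4: 7+4+21+5 = 37
Base - stop 2 - stop 3 - stop 4 - stop 1: 7+4+16+5 = 32
Base - stop 2 - stop 4 - stop 1 - stop 3: 7+12+5+21 = 45
Base - stop 2 - stop 4 - stop 3 - stop 1: 7+12+16+21 = 56
Base - stop 3 - stop 1 - stop 2 - stop 4: 5+21+17+12 = 55
Base - stop 3 - stop 1 - stop 4 - stop 2: 5+21+5+12 = 43
… (10 more)
Base - stop 3 - stop 2 - stop 4 - stop 1: 5+4+12+5 = 26  ← best
The minimum is 26.
One shortest path: Base → stop 3 → stop 2 → stop 4 → stop 1.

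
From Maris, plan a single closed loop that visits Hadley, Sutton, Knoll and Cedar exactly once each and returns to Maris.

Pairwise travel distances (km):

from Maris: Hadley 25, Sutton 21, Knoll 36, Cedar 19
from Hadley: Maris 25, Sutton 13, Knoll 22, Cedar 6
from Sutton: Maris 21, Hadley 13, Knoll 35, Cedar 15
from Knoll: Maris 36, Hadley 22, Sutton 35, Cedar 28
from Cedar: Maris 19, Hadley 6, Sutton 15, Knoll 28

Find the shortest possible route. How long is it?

100 km — the shortest possible round trip.

There are 12 distinct closed tours to check (reversals are equivalent).
Maris-Hadley-Sutton-Knoll-Cedar-Maris: 25+13+35+28+19 = 120
Maris-Hadley-Sutton-Cedar-Knoll-Maris: 25+13+15+28+36 = 117
Maris-Hadley-Knoll-Sutton-Cedar-Maris: 25+22+35+15+19 = 116
Maris-Hadley-Knoll-Cedar-Sutton-Maris: 25+22+28+15+21 = 111
Maris-Hadley-Cedar-Sutton-Knoll-Maris: 25+6+15+35+36 = 117
Maris-Hadley-Cedar-Knoll-Sutton-Maris: 25+6+28+35+21 = 115
Maris-Sutton-Hadley-Knoll-Cedar-Maris: 21+13+22+28+19 = 103
Maris-Sutton-Hadley-Cedar-Knoll-Maris: 21+13+6+28+36 = 104
Maris-Sutton-Knoll-Hadley-Cedar-Maris: 21+35+22+6+19 = 103
Maris-Sutton-Cedar-Hadley-Knoll-Maris: 21+15+6+22+36 = 100
Maris-Knoll-Hadley-Sutton-Cedar-Maris: 36+22+13+15+19 = 105
Maris-Knoll-Sutton-Hadley-Cedar-Maris: 36+35+13+6+19 = 109
The minimum is 100.
One optimal route: Maris → Sutton → Cedar → Hadley → Knoll → Maris (or its reverse).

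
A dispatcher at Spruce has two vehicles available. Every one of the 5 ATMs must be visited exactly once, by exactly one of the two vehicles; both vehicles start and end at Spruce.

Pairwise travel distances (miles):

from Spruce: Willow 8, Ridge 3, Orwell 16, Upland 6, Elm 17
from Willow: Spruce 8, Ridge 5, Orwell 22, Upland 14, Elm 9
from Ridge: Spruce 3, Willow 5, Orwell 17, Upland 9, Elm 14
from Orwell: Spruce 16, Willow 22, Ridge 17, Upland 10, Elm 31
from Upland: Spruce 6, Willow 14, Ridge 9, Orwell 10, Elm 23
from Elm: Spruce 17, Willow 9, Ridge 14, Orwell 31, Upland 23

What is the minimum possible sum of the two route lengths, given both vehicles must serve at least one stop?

66 miles — the smallest possible combined total.

Check every non-empty split of the stops between the two vehicles; for each half take its own optimal tour:
  {Willow} + {Ridge, Orwell, Upland, Elm}: 16 + 64 = 80
  {Ridge} + {Willow, Orwell, Upland, Elm}: 6 + 64 = 70
  {Willow, Ridge} + {Orwell, Upland, Elm}: 16 + 64 = 80
  {Orwell} + {Willow, Ridge, Upland, Elm}: 32 + 46 = 78
  {Willow, Orwell} + {Ridge, Upland, Elm}: 46 + 46 = 92
  {Ridge, Orwell} + {Willow, Upland, Elm}: 36 + 46 = 82
  … (15 splits in total)
  {Orwell, Upland} + {Willow, Ridge, Elm}: 32 + 34 = 66  ← best
Best: vehicle 1 Spruce → Orwell → Upland → Spruce = 32; vehicle 2 Spruce → Willow → Elm → Ridge → Spruce = 34; combined 66.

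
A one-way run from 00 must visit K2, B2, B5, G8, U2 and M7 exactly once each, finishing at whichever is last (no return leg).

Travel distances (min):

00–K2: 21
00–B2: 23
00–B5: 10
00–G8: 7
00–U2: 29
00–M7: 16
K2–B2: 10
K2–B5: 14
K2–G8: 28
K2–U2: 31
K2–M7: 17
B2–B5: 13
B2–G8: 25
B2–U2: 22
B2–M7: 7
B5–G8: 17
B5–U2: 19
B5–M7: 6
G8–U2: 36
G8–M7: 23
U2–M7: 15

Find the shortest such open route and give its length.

70 min — the minimum one-way total.

There are 6! = 720 possible orderings.
00 → K2 → B2 → B5 → G8 → U2 → M7: 21+10+13+17+36+15 = 112
00 → K2 → B2 → B5 → G8 → M7 → U2: 21+10+13+17+23+15 = 99
00 → K2 → B2 → B5 → U2 → G8 → M7: 21+10+13+19+36+23 = 122
00 → K2 → B2 → B5 → U2 → M7 → G8: 21+10+13+19+15+23 = 101
00 → K2 → B2 → B5 → M7 → G8 → U2: 21+10+13+6+23+36 = 109
00 → K2 → B2 → B5 → M7 → U2 → G8: 21+10+13+6+15+36 = 101
00 → K2 → B2 → G8 → B5 → U2 → M7: 21+10+25+17+19+15 = 107
00 → K2 → B2 → G8 → B5 → M7 → U2: 21+10+25+17+6+15 = 94
… (712 more)
00 → G8 → B5 → K2 → B2 → M7 → U2: 7+17+14+10+7+15 = 70  ← best
The minimum is 70.
One shortest path: 00 → G8 → B5 → K2 → B2 → M7 → U2.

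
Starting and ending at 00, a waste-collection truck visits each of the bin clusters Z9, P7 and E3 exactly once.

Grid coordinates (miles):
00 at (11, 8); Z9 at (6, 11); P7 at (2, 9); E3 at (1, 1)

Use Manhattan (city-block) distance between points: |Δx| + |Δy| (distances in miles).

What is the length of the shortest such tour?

Shortest round trip = 40 miles.

With 3 stops there are 3!/2 = 3 distinct round trips (a route and its reverse cost the same).
00 → Z9 → P7 → E3 → 00: 8+6+9+17 = 40
00 → Z9 → E3 → P7 → 00: 8+15+9+10 = 42
00 → P7 → Z9 → E3 → 00: 10+6+15+17 = 48
The minimum is 40.
One optimal route: 00 → Z9 → P7 → E3 → 00 (or its reverse).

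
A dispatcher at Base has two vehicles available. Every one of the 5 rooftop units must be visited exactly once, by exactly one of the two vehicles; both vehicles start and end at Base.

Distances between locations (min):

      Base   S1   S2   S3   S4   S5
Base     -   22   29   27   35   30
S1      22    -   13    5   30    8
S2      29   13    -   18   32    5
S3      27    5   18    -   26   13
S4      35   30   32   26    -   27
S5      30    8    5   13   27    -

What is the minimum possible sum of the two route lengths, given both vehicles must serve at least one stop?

144 min — the smallest possible combined total.

Check every non-empty split of the stops between the two vehicles; for each half take its own optimal tour:
  {S1} + {S2, S3, S4, S5}: 44 + 108 = 152
  {S2} + {S1, S3, S4, S5}: 58 + 102 = 160
  {S1, S2} + {S3, S4, S5}: 64 + 102 = 166
  {S3} + {S1, S2, S4, S5}: 54 + 102 = 156
  {S1, S3} + {S2, S4, S5}: 54 + 96 = 150
  {S2, S3} + {S1, S4, S5}: 74 + 92 = 166
  … (15 splits in total)
  {S4} + {S1, S2, S3, S5}: 70 + 74 = 144  ← best
Best: vehicle 1 Base → S4 → Base = 70; vehicle 2 Base → S1 → S3 → S5 → S2 → Base = 74; combined 144.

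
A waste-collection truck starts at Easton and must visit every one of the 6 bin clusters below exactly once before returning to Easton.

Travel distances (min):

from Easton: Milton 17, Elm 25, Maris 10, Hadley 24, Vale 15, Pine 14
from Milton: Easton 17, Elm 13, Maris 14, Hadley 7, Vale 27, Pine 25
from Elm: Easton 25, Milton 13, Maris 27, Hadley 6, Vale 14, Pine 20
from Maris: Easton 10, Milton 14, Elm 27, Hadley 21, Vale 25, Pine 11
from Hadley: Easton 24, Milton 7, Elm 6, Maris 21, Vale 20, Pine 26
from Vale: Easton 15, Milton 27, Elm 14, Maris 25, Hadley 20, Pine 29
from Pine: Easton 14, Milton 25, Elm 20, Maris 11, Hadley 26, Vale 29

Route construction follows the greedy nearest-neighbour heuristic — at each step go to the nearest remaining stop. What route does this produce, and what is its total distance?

From Easton: distances to unvisited — Maris=10, Pine=14, Vale=15, Milton=17, Hadley=24, Elm=25. Nearest is Maris (10).
From Maris: distances to unvisited — Pine=11, Milton=14, Hadley=21, Vale=25, Elm=27. Nearest is Pine (11).
From Pine: distances to unvisited — Elm=20, Milton=25, Hadley=26, Vale=29. Nearest is Elm (20).
From Elm: distances to unvisited — Hadley=6, Milton=13, Vale=14. Nearest is Hadley (6).
From Hadley: distances to unvisited — Milton=7, Vale=20. Nearest is Milton (7).
From Milton: distances to unvisited — Vale=27. Nearest is Vale (27).
Return Vale→Easton: 15.
Total = 10 + 11 + 20 + 6 + 7 + 27 + 15 = 96.

Total distance 96 min via the nearest-neighbour route Easton → Maris → Pine → Elm → Hadley → Milton → Vale → Easton.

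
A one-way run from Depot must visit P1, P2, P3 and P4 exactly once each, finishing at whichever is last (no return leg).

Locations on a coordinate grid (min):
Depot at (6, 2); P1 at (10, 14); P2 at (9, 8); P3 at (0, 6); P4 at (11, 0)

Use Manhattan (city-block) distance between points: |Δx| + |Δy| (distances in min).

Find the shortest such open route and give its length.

Minimum one-way distance = 40 min.

There are 4! = 24 possible orderings.
Depot - P1 - P2 - P3 - P4: 16+7+11+17 = 51
Depot - P1 - P2 - P4 - P3: 16+7+10+17 = 50
Depot - P1 - P3 - P2 - P4: 16+18+11+10 = 55
Depot - P1 - P3 - P4 - P2: 16+18+17+10 = 61
Depot - P1 - P4 - P2 - P3: 16+15+10+11 = 52
Depot - P1 - P4 - P3 - P2: 16+15+17+11 = 59
Depot - P2 - P1 - P3 - P4: 9+7+18+17 = 51
Depot - P2 - P1 - P4 - P3: 9+7+15+17 = 48
Depot - P2 - P3 - P1 - P4: 9+11+18+15 = 53
Depot - P2 - P3 - P4 - P1: 9+11+17+15 = 52
Depot - P2 - P4 - P1 - P3: 9+10+15+18 = 52
Depot - P2 - P4 - P3 - P1: 9+10+17+18 = 54
Depot - P3 - P1 - P2 - P4: 10+18+7+10 = 45
Depot - P3 - P1 - P4 - P2: 10+18+15+10 = 53
… (10 more)
Depot - P4 - P1 - P2 - P3: 7+15+7+11 = 40  ← best
The minimum is 40.
One shortest path: Depot → P4 → P1 → P2 → P3.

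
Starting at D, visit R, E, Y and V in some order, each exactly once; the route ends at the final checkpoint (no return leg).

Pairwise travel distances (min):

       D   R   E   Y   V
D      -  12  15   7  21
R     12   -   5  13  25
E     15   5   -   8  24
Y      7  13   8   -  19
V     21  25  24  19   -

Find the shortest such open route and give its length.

There are 4! = 24 possible orderings.
D→R→E→Y→V: 12+5+8+19 = 44
D→R→E→V→Y: 12+5+24+19 = 60
D→R→Y→E→V: 12+13+8+24 = 57
D→R→Y→V→E: 12+13+19+24 = 68
D→R→V→E→Y: 12+25+24+8 = 69
D→R→V→Y→E: 12+25+19+8 = 64
D→E→R→Y→V: 15+5+13+19 = 52
D→E→R→V→Y: 15+5+25+19 = 64
D→E→Y→R→V: 15+8+13+25 = 61
D→E→Y→V→R: 15+8+19+25 = 67
D→E→V→R→Y: 15+24+25+13 = 77
D→E→V→Y→R: 15+24+19+13 = 71
D→Y→R→E→V: 7+13+5+24 = 49
D→Y→R→V→E: 7+13+25+24 = 69
… (10 more)
The minimum is 44.
One shortest path: D → R → E → Y → V.

Minimum one-way distance = 44 min.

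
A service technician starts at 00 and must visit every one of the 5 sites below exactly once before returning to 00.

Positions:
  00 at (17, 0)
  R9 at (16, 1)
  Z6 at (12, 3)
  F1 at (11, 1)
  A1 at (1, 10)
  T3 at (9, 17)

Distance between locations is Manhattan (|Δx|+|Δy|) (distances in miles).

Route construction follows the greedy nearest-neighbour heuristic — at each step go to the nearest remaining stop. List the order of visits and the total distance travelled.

68 miles along 00 → R9 → F1 → Z6 → T3 → A1 → 00.

From 00: distances to unvisited — R9=2, F1=7, Z6=8, T3=25, A1=26. Nearest is R9 (2).
From R9: distances to unvisited — F1=5, Z6=6, T3=23, A1=24. Nearest is F1 (5).
From F1: distances to unvisited — Z6=3, T3=18, A1=19. Nearest is Z6 (3).
From Z6: distances to unvisited — T3=17, A1=18. Nearest is T3 (17).
From T3: distances to unvisited — A1=15. Nearest is A1 (15).
Return A1→00: 26.
Total = 2 + 5 + 3 + 17 + 15 + 26 = 68.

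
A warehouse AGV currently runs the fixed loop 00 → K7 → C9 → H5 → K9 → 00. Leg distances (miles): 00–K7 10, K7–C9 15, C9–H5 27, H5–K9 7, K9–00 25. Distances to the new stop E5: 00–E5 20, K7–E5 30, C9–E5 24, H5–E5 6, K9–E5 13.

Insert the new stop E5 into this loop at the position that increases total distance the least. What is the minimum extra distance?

Minimum extra distance: 3 miles, inserting E5 between C9 and H5.

Insertion cost between consecutive stops i–j is d(i,E5) + d(E5,j) − d(i,j):
  between 00 and K7: 20 + 30 − 10 = 40
  between K7 and C9: 30 + 24 − 15 = 39
  between C9 and H5: 24 + 6 − 27 = 3
  between H5 and K9: 6 + 13 − 7 = 12
  between K9 and 00: 13 + 20 − 25 = 8
Cheapest insertion is between C9 and H5, adding 3.
New total = 84 + 3 = 87.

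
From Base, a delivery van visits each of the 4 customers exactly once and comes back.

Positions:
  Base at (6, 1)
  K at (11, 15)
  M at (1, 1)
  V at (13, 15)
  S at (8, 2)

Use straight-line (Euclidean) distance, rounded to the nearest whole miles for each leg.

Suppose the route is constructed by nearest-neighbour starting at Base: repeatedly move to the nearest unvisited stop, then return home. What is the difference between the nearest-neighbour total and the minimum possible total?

4 miles longer than the optimal tour.

From Base: S=2, M=5, K=15, V=16 → choose S (2).
From S: M=7, K=13, V=14 → choose M (7).
From M: K=17, V=18 → choose K (17).
From K: V=2 → choose V (2).
NN route Base → S → M → K → V → Base costs 44.
Optimal: Base → M → K → V → S → Base costs 40 (by enumerating all 12 distinct tours).
Excess = 44 − 40 = 4.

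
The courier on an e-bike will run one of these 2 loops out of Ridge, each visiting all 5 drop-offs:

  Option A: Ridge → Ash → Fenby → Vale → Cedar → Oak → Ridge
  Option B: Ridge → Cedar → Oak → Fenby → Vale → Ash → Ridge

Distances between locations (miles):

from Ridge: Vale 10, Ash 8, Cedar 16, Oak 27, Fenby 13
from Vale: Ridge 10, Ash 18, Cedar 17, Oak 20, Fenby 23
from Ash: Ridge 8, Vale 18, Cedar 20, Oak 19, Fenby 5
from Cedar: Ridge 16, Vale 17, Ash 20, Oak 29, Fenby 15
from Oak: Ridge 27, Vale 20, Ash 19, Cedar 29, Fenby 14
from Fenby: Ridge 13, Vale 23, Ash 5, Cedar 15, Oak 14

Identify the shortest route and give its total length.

Option A: 8 + 5 + 23 + 17 + 29 + 27 = 109
Option B: 16 + 29 + 14 + 23 + 18 + 8 = 108

Shortest is Option B, total 108 miles.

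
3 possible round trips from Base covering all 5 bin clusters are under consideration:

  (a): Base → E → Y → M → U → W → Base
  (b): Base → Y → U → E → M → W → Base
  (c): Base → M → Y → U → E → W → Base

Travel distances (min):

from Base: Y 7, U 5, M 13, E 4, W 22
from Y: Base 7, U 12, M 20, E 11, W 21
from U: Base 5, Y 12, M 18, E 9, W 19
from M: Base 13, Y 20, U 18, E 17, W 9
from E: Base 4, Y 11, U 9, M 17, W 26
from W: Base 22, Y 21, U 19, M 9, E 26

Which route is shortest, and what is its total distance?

Shortest is (b), total 76 min.

(a): 4 + 11 + 20 + 18 + 19 + 22 = 94
(b): 7 + 12 + 9 + 17 + 9 + 22 = 76
(c): 13 + 20 + 12 + 9 + 26 + 22 = 102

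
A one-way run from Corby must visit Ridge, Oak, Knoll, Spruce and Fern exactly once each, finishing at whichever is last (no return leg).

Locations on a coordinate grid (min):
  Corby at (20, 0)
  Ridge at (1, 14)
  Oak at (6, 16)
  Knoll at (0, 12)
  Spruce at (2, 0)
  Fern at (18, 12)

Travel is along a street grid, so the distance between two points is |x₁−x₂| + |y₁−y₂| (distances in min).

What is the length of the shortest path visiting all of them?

There are 5! = 120 possible orderings.
Corby - Ridge - Oak - Knoll - Spruce - Fern: 33+7+10+14+28 = 92
Corby - Ridge - Oak - Knoll - Fern - Spruce: 33+7+10+18+28 = 96
Corby - Ridge - Oak - Spruce - Knoll - Fern: 33+7+20+14+18 = 92
Corby - Ridge - Oak - Spruce - Fern - Knoll: 33+7+20+28+18 = 106
Corby - Ridge - Oak - Fern - Knoll - Spruce: 33+7+16+18+14 = 88
Corby - Ridge - Oak - Fern - Spruce - Knoll: 33+7+16+28+14 = 98
Corby - Ridge - Knoll - Oak - Spruce - Fern: 33+3+10+20+28 = 94
Corby - Ridge - Knoll - Oak - Fern - Spruce: 33+3+10+16+28 = 90
Corby - Ridge - Knoll - Spruce - Oak - Fern: 33+3+14+20+16 = 86
Corby - Ridge - Knoll - Spruce - Fern - Oak: 33+3+14+28+16 = 94
Corby - Ridge - Knoll - Fern - Oak - Spruce: 33+3+18+16+20 = 90
Corby - Ridge - Knoll - Fern - Spruce - Oak: 33+3+18+28+20 = 102
Corby - Ridge - Spruce - Oak - Knoll - Fern: 33+15+20+10+18 = 96
Corby - Ridge - Spruce - Oak - Fern - Knoll: 33+15+20+16+18 = 102
… (106 more)
Corby - Fern - Oak - Ridge - Knoll - Spruce: 14+16+7+3+14 = 54  ← best
The minimum is 54.
One shortest path: Corby → Fern → Oak → Ridge → Knoll → Spruce.

54 min — the minimum one-way total.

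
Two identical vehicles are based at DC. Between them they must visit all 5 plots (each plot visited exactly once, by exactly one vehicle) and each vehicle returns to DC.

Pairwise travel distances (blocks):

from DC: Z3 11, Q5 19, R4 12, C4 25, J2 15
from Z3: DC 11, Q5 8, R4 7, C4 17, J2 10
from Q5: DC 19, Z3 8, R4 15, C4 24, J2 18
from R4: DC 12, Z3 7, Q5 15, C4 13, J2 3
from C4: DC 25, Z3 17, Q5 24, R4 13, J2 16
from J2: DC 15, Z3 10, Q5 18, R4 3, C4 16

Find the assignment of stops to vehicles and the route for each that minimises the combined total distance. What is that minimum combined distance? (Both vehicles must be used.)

There are 2^4 − 1 = 15 ways to divide the 5 stops into two non-empty groups. For each, the best each vehicle can do is its own shortest tour through its group:
  {Z3} + {Q5, R4, C4, J2}: 22 + 74 = 96
  {Q5} + {Z3, R4, C4, J2}: 38 + 59 = 97
  {Z3, Q5} + {R4, C4, J2}: 38 + 56 = 94
  {R4} + {Z3, Q5, C4, J2}: 24 + 74 = 98
  {Z3, R4} + {Q5, C4, J2}: 30 + 74 = 104
  {Q5, R4} + {Z3, C4, J2}: 46 + 59 = 105
  … (15 splits in total)
Best: vehicle 1 DC → Z3 → Q5 → DC = 38; vehicle 2 DC → R4 → C4 → J2 → DC = 56; combined 94.

94 blocks — the smallest possible combined total.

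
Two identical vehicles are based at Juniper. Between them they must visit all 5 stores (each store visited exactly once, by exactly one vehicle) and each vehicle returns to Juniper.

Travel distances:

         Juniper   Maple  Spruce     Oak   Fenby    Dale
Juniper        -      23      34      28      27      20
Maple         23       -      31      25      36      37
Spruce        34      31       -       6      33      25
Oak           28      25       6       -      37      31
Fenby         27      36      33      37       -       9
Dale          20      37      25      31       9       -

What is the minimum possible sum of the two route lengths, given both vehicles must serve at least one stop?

There are 2^4 − 1 = 15 ways to divide the 5 stops into two non-empty groups. For each, the best each vehicle can do is its own shortest tour through its group:
  {Maple} + {Spruce, Oak, Fenby, Dale}: 46 + 95 = 141
  {Spruce} + {Maple, Oak, Fenby, Dale}: 68 + 114 = 182
  {Maple, Spruce} + {Oak, Fenby, Dale}: 88 + 94 = 182
  {Oak} + {Maple, Spruce, Fenby, Dale}: 56 + 115 = 171
  {Maple, Oak} + {Spruce, Fenby, Dale}: 76 + 95 = 171
  {Spruce, Oak} + {Maple, Fenby, Dale}: 68 + 88 = 156
  … (15 splits in total)
Best: vehicle 1 Juniper → Maple → Juniper = 46; vehicle 2 Juniper → Oak → Spruce → Dale → Fenby → Juniper = 95; combined 141.

Minimum combined distance: 141.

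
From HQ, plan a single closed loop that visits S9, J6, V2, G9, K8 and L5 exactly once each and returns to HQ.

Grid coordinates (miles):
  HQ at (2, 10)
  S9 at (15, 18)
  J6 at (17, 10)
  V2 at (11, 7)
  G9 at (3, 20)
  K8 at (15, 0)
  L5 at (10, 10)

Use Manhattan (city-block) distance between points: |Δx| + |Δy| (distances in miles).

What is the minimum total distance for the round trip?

HQ - S9 - J6 - V2 - G9 - K8 - L5 - HQ: 21+10+9+21+32+15+8 = 116
HQ - S9 - J6 - V2 - G9 - L5 - K8 - HQ: 21+10+9+21+17+15+23 = 116
HQ - S9 - J6 - V2 - K8 - G9 - L5 - HQ: 21+10+9+11+32+17+8 = 108
HQ - S9 - J6 - V2 - K8 - L5 - G9 - HQ: 21+10+9+11+15+17+11 = 94
HQ - S9 - J6 - V2 - L5 - G9 - K8 - HQ: 21+10+9+4+17+32+23 = 116
HQ - S9 - J6 - V2 - L5 - K8 - G9 - HQ: 21+10+9+4+15+32+11 = 102
HQ - S9 - J6 - G9 - V2 - K8 - L5 - HQ: 21+10+24+21+11+15+8 = 110
HQ - S9 - J6 - G9 - V2 - L5 - K8 - HQ: 21+10+24+21+4+15+23 = 118
… (352 more)
HQ - G9 - S9 - J6 - K8 - V2 - L5 - HQ: 11+14+10+12+11+4+8 = 70  ← best
The minimum is 70.
One optimal route: HQ → G9 → S9 → J6 → K8 → V2 → L5 → HQ (or its reverse).

70 miles — the shortest possible round trip.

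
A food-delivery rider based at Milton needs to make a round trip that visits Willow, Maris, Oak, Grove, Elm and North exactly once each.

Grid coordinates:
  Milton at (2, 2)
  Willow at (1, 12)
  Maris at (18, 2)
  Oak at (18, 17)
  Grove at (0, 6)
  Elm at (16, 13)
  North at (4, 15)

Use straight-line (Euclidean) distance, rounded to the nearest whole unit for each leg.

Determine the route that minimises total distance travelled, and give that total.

Milton→Willow→Maris→Oak→Grove→Elm→North→Milton: 10+20+15+21+17+12+13 = 108
Milton→Willow→Maris→Oak→Grove→North→Elm→Milton: 10+20+15+21+10+12+18 = 106
Milton→Willow→Maris→Oak→Elm→Grove→North→Milton: 10+20+15+4+17+10+13 = 89
Milton→Willow→Maris→Oak→Elm→North→Grove→Milton: 10+20+15+4+12+10+4 = 75
Milton→Willow→Maris→Oak→North→Grove→Elm→Milton: 10+20+15+14+10+17+18 = 104
Milton→Willow→Maris→Oak→North→Elm→Grove→Milton: 10+20+15+14+12+17+4 = 92
Milton→Willow→Maris→Grove→Oak→Elm→North→Milton: 10+20+18+21+4+12+13 = 98
Milton→Willow→Maris→Grove→Oak→North→Elm→Milton: 10+20+18+21+14+12+18 = 113
… (352 more)
Milton→Maris→Elm→Oak→North→Willow→Grove→Milton: 16+11+4+14+4+6+4 = 59  ← best
The minimum is 59.
One optimal route: Milton → Maris → Elm → Oak → North → Willow → Grove → Milton (or its reverse).

Minimum total distance: 59.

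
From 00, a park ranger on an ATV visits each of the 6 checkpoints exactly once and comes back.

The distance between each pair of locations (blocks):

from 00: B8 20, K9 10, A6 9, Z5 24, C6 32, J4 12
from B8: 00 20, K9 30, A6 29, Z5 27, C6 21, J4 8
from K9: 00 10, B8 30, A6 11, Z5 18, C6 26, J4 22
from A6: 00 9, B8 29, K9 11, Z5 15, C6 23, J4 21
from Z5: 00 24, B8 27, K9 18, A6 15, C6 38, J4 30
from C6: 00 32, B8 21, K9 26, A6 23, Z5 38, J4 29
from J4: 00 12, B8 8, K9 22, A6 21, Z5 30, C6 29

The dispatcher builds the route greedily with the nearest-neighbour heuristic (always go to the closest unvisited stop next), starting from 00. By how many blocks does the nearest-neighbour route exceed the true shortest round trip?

From 00: A6=9, K9=10, J4=12, B8=20, Z5=24, C6=32 → choose A6 (9).
From A6: K9=11, Z5=15, J4=21, C6=23, B8=29 → choose K9 (11).
From K9: Z5=18, J4=22, C6=26, B8=30 → choose Z5 (18).
From Z5: B8=27, J4=30, C6=38 → choose B8 (27).
From B8: J4=8, C6=21 → choose J4 (8).
From J4: C6=29 → choose C6 (29).
NN route 00 → A6 → K9 → Z5 → B8 → J4 → C6 → 00 costs 134.
Optimal: 00 → K9 → Z5 → A6 → C6 → B8 → J4 → 00 costs 107 (by enumerating all 360 distinct tours).
Excess = 134 − 107 = 27.

Excess over optimum: 27 blocks.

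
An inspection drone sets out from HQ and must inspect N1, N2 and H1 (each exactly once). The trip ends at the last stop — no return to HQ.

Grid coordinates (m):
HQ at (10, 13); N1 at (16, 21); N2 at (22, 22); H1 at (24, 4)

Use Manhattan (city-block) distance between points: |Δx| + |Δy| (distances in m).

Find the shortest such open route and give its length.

41 m — the minimum one-way total.

There are 3! = 6 possible orderings.
HQ→N1→N2→H1: 14+7+20 = 41
HQ→N1→H1→N2: 14+25+20 = 59
HQ→N2→N1→H1: 21+7+25 = 53
HQ→N2→H1→N1: 21+20+25 = 66
HQ→H1→N1→N2: 23+25+7 = 55
HQ→H1→N2→N1: 23+20+7 = 50
The minimum is 41.
One shortest path: HQ → N1 → N2 → H1.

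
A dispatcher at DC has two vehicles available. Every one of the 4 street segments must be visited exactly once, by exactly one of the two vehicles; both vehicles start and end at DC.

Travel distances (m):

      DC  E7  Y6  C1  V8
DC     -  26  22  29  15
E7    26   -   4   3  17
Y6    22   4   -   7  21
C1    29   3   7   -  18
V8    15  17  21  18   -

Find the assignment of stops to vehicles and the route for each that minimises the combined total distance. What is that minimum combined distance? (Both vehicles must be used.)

Check every non-empty split of the stops between the two vehicles; for each half take its own optimal tour:
  {E7} + {Y6, C1, V8}: 52 + 62 = 114
  {Y6} + {E7, C1, V8}: 44 + 62 = 106
  {E7, Y6} + {C1, V8}: 52 + 62 = 114
  {C1} + {E7, Y6, V8}: 58 + 58 = 116
  {E7, C1} + {Y6, V8}: 58 + 58 = 116
  {Y6, C1} + {E7, V8}: 58 + 58 = 116
  … (7 splits in total)
  {E7, Y6, C1} + {V8}: 58 + 30 = 88  ← best
Best: vehicle 1 DC → E7 → C1 → Y6 → DC = 58; vehicle 2 DC → V8 → DC = 30; combined 88.

Minimum combined distance: 88 m.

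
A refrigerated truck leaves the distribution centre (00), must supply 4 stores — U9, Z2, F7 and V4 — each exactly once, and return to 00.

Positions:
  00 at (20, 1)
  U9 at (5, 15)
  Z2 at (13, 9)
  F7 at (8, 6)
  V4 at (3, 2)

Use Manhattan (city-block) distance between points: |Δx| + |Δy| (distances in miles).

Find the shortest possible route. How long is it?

Minimum total distance: 68 miles.

There are 12 distinct closed tours to check (reversals are equivalent).
00 - U9 - Z2 - F7 - V4 - 00: 29+14+8+9+18 = 78
00 - U9 - Z2 - V4 - F7 - 00: 29+14+17+9+17 = 86
00 - U9 - F7 - Z2 - V4 - 00: 29+12+8+17+18 = 84
00 - U9 - F7 - V4 - Z2 - 00: 29+12+9+17+15 = 82
00 - U9 - V4 - Z2 - F7 - 00: 29+15+17+8+17 = 86
00 - U9 - V4 - F7 - Z2 - 00: 29+15+9+8+15 = 76
00 - Z2 - U9 - F7 - V4 - 00: 15+14+12+9+18 = 68
00 - Z2 - U9 - V4 - F7 - 00: 15+14+15+9+17 = 70
00 - Z2 - F7 - U9 - V4 - 00: 15+8+12+15+18 = 68
00 - Z2 - V4 - U9 - F7 - 00: 15+17+15+12+17 = 76
00 - F7 - U9 - Z2 - V4 - 00: 17+12+14+17+18 = 78
00 - F7 - Z2 - U9 - V4 - 00: 17+8+14+15+18 = 72
The minimum is 68.
One optimal route: 00 → Z2 → U9 → F7 → V4 → 00 (or its reverse).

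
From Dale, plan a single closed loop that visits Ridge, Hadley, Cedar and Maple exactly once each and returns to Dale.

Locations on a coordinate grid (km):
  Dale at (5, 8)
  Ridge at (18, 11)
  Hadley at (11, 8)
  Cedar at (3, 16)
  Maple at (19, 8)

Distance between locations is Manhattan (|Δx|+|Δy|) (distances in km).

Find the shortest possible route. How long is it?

There are 12 distinct closed tours to check (reversals are equivalent).
Dale - Ridge - Hadley - Cedar - Maple - Dale: 16+10+16+24+14 = 80
Dale - Ridge - Hadley - Maple - Cedar - Dale: 16+10+8+24+10 = 68
Dale - Ridge - Cedar - Hadley - Maple - Dale: 16+20+16+8+14 = 74
Dale - Ridge - Cedar - Maple - Hadley - Dale: 16+20+24+8+6 = 74
Dale - Ridge - Maple - Hadley - Cedar - Dale: 16+4+8+16+10 = 54
Dale - Ridge - Maple - Cedar - Hadley - Dale: 16+4+24+16+6 = 66
Dale - Hadley - Ridge - Cedar - Maple - Dale: 6+10+20+24+14 = 74
Dale - Hadley - Ridge - Maple - Cedar - Dale: 6+10+4+24+10 = 54
Dale - Hadley - Cedar - Ridge - Maple - Dale: 6+16+20+4+14 = 60
Dale - Hadley - Maple - Ridge - Cedar - Dale: 6+8+4+20+10 = 48
Dale - Cedar - Ridge - Hadley - Maple - Dale: 10+20+10+8+14 = 62
Dale - Cedar - Hadley - Ridge - Maple - Dale: 10+16+10+4+14 = 54
The minimum is 48.
One optimal route: Dale → Hadley → Maple → Ridge → Cedar → Dale (or its reverse).

Minimum total distance: 48 km.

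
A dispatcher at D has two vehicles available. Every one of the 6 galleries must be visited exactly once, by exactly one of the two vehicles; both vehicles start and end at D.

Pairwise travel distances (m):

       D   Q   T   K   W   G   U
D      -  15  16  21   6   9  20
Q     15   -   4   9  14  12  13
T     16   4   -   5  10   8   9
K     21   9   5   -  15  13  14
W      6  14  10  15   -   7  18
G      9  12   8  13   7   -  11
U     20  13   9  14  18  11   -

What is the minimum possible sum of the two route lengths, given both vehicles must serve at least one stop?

Minimum combined distance: 70 m.

Check every non-empty split of the stops between the two vehicles; for each half take its own optimal tour:
  {Q} + {T, K, W, G, U}: 30 + 55 = 85
  {T} + {Q, K, W, G, U}: 32 + 62 = 94
  {Q, T} + {K, W, G, U}: 35 + 55 = 90
  {K} + {Q, T, W, G, U}: 42 + 52 = 94
  {Q, K} + {T, W, G, U}: 45 + 45 = 90
  {T, K} + {Q, W, G, U}: 42 + 52 = 94
  … (31 splits in total)
  {W} + {Q, T, K, G, U}: 12 + 58 = 70  ← best
Best: vehicle 1 D → W → D = 12; vehicle 2 D → Q → T → K → U → G → D = 58; combined 70.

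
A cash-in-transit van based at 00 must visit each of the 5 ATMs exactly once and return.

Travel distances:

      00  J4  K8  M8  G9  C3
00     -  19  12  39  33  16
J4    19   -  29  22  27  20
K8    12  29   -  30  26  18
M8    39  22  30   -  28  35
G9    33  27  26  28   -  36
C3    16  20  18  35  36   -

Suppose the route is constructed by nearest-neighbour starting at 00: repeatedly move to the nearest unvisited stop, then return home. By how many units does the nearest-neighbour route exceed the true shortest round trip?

Excess over optimum: 9.

From 00: K8=12, C3=16, J4=19, G9=33, M8=39 → choose K8 (12).
From K8: C3=18, G9=26, J4=29, M8=30 → choose C3 (18).
From C3: J4=20, M8=35, G9=36 → choose J4 (20).
From J4: M8=22, G9=27 → choose M8 (22).
From M8: G9=28 → choose G9 (28).
NN route 00 → K8 → C3 → J4 → M8 → G9 → 00 costs 133.
Optimal: 00 → K8 → G9 → M8 → J4 → C3 → 00 costs 124 (by enumerating all 60 distinct tours).
Excess = 133 − 124 = 9.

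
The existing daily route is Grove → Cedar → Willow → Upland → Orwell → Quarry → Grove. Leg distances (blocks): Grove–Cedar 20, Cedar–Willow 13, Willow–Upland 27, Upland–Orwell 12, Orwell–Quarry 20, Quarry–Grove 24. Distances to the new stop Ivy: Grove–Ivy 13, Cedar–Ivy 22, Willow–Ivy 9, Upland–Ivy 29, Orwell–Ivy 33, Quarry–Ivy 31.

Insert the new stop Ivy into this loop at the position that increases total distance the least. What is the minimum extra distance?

+11 blocks — insert Ivy between Willow and Upland.

Insertion cost between consecutive stops i–j is d(i,Ivy) + d(Ivy,j) − d(i,j):
  between Grove and Cedar: 13 + 22 − 20 = 15
  between Cedar and Willow: 22 + 9 − 13 = 18
  between Willow and Upland: 9 + 29 − 27 = 11
  between Upland and Orwell: 29 + 33 − 12 = 50
  between Orwell and Quarry: 33 + 31 − 20 = 44
  between Quarry and Grove: 31 + 13 − 24 = 20
Cheapest insertion is between Willow and Upland, adding 11.
New total = 116 + 11 = 127.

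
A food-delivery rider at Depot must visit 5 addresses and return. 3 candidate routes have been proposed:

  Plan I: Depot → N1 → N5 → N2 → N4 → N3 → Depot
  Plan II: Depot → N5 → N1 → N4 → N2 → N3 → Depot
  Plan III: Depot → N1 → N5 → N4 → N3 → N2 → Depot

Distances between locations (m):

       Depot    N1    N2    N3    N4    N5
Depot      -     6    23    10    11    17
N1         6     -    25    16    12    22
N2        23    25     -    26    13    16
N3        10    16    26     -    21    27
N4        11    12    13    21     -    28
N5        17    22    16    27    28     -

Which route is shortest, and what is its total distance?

Shortest is Plan I, total 88 m.

Plan I: 6 + 22 + 16 + 13 + 21 + 10 = 88
Plan II: 17 + 22 + 12 + 13 + 26 + 10 = 100
Plan III: 6 + 22 + 28 + 21 + 26 + 23 = 126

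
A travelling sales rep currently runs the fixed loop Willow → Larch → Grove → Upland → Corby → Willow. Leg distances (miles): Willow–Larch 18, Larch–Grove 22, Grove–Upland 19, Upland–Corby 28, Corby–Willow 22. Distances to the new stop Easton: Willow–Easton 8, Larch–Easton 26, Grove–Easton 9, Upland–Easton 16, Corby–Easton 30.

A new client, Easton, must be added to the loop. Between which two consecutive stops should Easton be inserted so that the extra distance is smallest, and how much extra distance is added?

Insertion cost between consecutive stops i–j is d(i,Easton) + d(Easton,j) − d(i,j):
  between Willow and Larch: 8 + 26 − 18 = 16
  between Larch and Grove: 26 + 9 − 22 = 13
  between Grove and Upland: 9 + 16 − 19 = 6
  between Upland and Corby: 16 + 30 − 28 = 18
  between Corby and Willow: 30 + 8 − 22 = 16
Cheapest insertion is between Grove and Upland, adding 6.
New total = 109 + 6 = 115.

+6 miles — insert Easton between Grove and Upland.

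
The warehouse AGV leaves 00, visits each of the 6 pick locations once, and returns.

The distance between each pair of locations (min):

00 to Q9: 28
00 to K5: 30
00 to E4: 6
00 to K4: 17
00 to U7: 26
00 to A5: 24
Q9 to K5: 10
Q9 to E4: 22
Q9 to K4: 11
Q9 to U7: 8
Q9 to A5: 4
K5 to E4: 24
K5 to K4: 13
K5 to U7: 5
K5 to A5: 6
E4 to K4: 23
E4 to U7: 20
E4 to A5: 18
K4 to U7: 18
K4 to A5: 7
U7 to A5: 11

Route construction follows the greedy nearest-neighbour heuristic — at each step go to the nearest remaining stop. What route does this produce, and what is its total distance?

Nearest-neighbour total = 71 min; route 00 → E4 → A5 → Q9 → U7 → K5 → K4 → 00.

At 00 the remaining stops are E4 6, K4 17, A5 24, U7 26, Q9 28, K5 30; go to E4.
At E4 the remaining stops are A5 18, U7 20, Q9 22, K4 23, K5 24; go to A5.
At A5 the remaining stops are Q9 4, K5 6, K4 7, U7 11; go to Q9.
At Q9 the remaining stops are U7 8, K5 10, K4 11; go to U7.
At U7 the remaining stops are K5 5, K4 18; go to K5.
At K5 the remaining stops are K4 13; go to K4.
Return K4→00: 17.
Total = 6 + 18 + 4 + 8 + 5 + 13 + 17 = 71.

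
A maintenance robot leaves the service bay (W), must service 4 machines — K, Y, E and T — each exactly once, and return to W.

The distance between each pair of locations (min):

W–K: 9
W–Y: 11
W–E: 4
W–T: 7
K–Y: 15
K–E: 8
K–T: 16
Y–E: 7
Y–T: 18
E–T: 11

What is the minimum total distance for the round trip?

With 4 stops there are 4!/2 = 12 distinct round trips (a route and its reverse cost the same).
W→K→Y→E→T→W: 9+15+7+11+7 = 49
W→K→Y→T→E→W: 9+15+18+11+4 = 57
W→K→E→Y→T→W: 9+8+7+18+7 = 49
W→K→E→T→Y→W: 9+8+11+18+11 = 57
W→K→T→Y→E→W: 9+16+18+7+4 = 54
W→K→T→E→Y→W: 9+16+11+7+11 = 54
W→Y→K→E→T→W: 11+15+8+11+7 = 52
W→Y→K→T→E→W: 11+15+16+11+4 = 57
W→Y→E→K→T→W: 11+7+8+16+7 = 49
W→Y→T→K→E→W: 11+18+16+8+4 = 57
W→E→K→Y→T→W: 4+8+15+18+7 = 52
W→E→Y→K→T→W: 4+7+15+16+7 = 49
The minimum is 49.
One optimal route: W → K → Y → E → T → W (or its reverse).

Shortest round trip = 49 min.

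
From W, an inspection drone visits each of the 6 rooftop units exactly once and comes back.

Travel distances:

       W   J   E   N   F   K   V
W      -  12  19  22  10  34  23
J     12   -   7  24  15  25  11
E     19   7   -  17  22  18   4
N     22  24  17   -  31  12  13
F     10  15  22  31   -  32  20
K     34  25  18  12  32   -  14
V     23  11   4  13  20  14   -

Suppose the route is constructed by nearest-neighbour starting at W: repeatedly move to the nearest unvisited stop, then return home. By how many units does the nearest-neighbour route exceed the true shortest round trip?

The nearest-neighbour route is 11 longer than optimal.

From W: F=10, J=12, E=19, N=22, V=23, K=34 → choose F (10).
From F: J=15, V=20, E=22, N=31, K=32 → choose J (15).
From J: E=7, V=11, N=24, K=25 → choose E (7).
From E: V=4, N=17, K=18 → choose V (4).
From V: N=13, K=14 → choose N (13).
From N: K=12 → choose K (12).
NN route W → F → J → E → V → N → K → W costs 95.
Optimal: W → N → K → V → E → J → F → W costs 84 (by enumerating all 360 distinct tours).
Excess = 95 − 84 = 11.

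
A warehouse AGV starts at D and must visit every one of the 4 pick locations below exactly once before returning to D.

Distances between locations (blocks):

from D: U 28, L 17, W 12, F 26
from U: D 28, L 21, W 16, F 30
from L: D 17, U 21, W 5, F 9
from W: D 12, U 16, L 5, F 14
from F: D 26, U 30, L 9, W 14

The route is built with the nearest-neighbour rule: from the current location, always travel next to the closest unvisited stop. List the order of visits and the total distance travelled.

84 blocks along D → W → L → F → U → D.

From D: distances to unvisited — W=12, L=17, F=26, U=28. Nearest is W (12).
From W: distances to unvisited — L=5, F=14, U=16. Nearest is L (5).
From L: distances to unvisited — F=9, U=21. Nearest is F (9).
From F: distances to unvisited — U=30. Nearest is U (30).
Return U→D: 28.
Total = 12 + 5 + 9 + 30 + 28 = 84.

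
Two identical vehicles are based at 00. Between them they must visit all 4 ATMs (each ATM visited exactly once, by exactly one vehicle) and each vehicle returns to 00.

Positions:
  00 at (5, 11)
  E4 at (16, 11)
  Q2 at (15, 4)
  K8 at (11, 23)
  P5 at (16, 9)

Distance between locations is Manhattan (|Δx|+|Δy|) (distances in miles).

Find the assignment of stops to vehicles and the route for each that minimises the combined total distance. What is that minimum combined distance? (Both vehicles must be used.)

Check every non-empty split of the stops between the two vehicles; for each half take its own optimal tour:
  {E4} + {Q2, K8, P5}: 22 + 60 = 82
  {Q2} + {E4, K8, P5}: 34 + 50 = 84
  {E4, Q2} + {K8, P5}: 36 + 50 = 86
  {K8} + {E4, Q2, P5}: 36 + 36 = 72
  {E4, K8} + {Q2, P5}: 46 + 36 = 82
  {Q2, K8} + {E4, P5}: 58 + 26 = 84
  … (7 splits in total)
Best: vehicle 1 00 → K8 → 00 = 36; vehicle 2 00 → E4 → P5 → Q2 → 00 = 36; combined 72.

Minimum combined distance: 72 miles.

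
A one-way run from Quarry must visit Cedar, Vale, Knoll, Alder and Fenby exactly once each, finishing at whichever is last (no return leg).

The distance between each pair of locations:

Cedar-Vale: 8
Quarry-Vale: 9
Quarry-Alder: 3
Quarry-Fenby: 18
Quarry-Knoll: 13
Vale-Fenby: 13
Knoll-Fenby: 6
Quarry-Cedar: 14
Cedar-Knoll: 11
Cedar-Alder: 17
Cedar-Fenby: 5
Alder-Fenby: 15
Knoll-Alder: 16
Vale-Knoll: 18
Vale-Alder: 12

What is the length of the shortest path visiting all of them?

There are 5! = 120 possible orderings.
Quarry → Cedar → Vale → Knoll → Alder → Fenby: 14+8+18+16+15 = 71
Quarry → Cedar → Vale → Knoll → Fenby → Alder: 14+8+18+6+15 = 61
Quarry → Cedar → Vale → Alder → Knoll → Fenby: 14+8+12+16+6 = 56
Quarry → Cedar → Vale → Alder → Fenby → Knoll: 14+8+12+15+6 = 55
Quarry → Cedar → Vale → Fenby → Knoll → Alder: 14+8+13+6+16 = 57
Quarry → Cedar → Vale → Fenby → Alder → Knoll: 14+8+13+15+16 = 66
Quarry → Cedar → Knoll → Vale → Alder → Fenby: 14+11+18+12+15 = 70
Quarry → Cedar → Knoll → Vale → Fenby → Alder: 14+11+18+13+15 = 71
Quarry → Cedar → Knoll → Alder → Vale → Fenby: 14+11+16+12+13 = 66
Quarry → Cedar → Knoll → Alder → Fenby → Vale: 14+11+16+15+13 = 69
Quarry → Cedar → Knoll → Fenby → Vale → Alder: 14+11+6+13+12 = 56
Quarry → Cedar → Knoll → Fenby → Alder → Vale: 14+11+6+15+12 = 58
Quarry → Cedar → Alder → Vale → Knoll → Fenby: 14+17+12+18+6 = 67
Quarry → Cedar → Alder → Vale → Fenby → Knoll: 14+17+12+13+6 = 62
… (106 more)
Quarry → Alder → Vale → Cedar → Fenby → Knoll: 3+12+8+5+6 = 34  ← best
The minimum is 34.
One shortest path: Quarry → Alder → Vale → Cedar → Fenby → Knoll.

Shortest open route: 34.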